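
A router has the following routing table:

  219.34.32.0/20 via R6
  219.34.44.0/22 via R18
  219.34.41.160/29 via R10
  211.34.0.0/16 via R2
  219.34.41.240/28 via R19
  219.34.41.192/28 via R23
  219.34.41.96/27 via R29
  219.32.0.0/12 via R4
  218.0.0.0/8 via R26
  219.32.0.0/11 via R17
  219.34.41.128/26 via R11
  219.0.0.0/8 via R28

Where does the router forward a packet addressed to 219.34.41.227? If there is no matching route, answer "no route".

Routes whose prefix contains 219.34.41.227:
  219.0.0.0/8 (219.0.0.0 - 219.255.255.255) -> R28
  219.32.0.0/11 (219.32.0.0 - 219.63.255.255) -> R17
  219.32.0.0/12 (219.32.0.0 - 219.47.255.255) -> R4
  219.34.32.0/20 (219.34.32.0 - 219.34.47.255) -> R6
More-specific entries that do NOT match:
  219.34.41.160/29 (219.34.41.160 - 219.34.41.167) does not contain 219.34.41.227
  219.34.41.240/28 (219.34.41.240 - 219.34.41.255) does not contain 219.34.41.227
  219.34.41.192/28 (219.34.41.192 - 219.34.41.207) does not contain 219.34.41.227
  219.34.41.96/27 (219.34.41.96 - 219.34.41.127) does not contain 219.34.41.227
  219.34.41.128/26 (219.34.41.128 - 219.34.41.191) does not contain 219.34.41.227
  219.34.44.0/22 (219.34.44.0 - 219.34.47.255) does not contain 219.34.41.227
Longest matching prefix is /20 -> next hop R6.

R6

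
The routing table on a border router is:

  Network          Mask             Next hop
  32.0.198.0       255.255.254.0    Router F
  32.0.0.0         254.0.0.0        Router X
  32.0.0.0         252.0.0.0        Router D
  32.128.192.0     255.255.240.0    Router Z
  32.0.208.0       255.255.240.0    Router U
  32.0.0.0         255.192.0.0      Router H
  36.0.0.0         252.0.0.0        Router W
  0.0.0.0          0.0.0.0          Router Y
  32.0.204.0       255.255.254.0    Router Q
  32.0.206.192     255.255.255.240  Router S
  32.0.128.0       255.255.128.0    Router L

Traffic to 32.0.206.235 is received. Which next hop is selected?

Router L

Routes whose prefix contains 32.0.206.235:
  0.0.0.0/0 (default, matches everything) -> Router Y
  32.0.0.0/6 (32.0.0.0 - 35.255.255.255) -> Router D
  32.0.0.0/7 (32.0.0.0 - 33.255.255.255) -> Router X
  32.0.0.0/10 (32.0.0.0 - 32.63.255.255) -> Router H
  32.0.128.0/17 (32.0.128.0 - 32.0.255.255) -> Router L
More-specific entries that do NOT match:
  32.0.206.192/28 (32.0.206.192 - 32.0.206.207) does not contain 32.0.206.235
  32.0.198.0/23 (32.0.198.0 - 32.0.199.255) does not contain 32.0.206.235
  32.0.204.0/23 (32.0.204.0 - 32.0.205.255) does not contain 32.0.206.235
  32.128.192.0/20 (32.128.192.0 - 32.128.207.255) does not contain 32.0.206.235
  32.0.208.0/20 (32.0.208.0 - 32.0.223.255) does not contain 32.0.206.235
Longest matching prefix is /17 -> next hop Router L.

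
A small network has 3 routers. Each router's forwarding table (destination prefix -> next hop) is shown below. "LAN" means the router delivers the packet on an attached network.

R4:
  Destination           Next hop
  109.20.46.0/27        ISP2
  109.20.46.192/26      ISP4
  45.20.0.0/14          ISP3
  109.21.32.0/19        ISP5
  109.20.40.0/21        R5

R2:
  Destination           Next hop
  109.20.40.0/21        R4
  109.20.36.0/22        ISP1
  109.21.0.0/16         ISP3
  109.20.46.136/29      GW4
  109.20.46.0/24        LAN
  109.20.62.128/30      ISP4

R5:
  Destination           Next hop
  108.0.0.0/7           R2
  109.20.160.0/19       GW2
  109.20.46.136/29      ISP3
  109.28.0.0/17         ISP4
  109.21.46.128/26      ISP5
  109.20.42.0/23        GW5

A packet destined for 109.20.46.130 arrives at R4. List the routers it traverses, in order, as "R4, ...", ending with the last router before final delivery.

R4, R5, R2

At R4: longest match for 109.20.46.130 is 109.20.40.0/21 -> R5
At R5: longest match for 109.20.46.130 is 108.0.0.0/7 -> R2
At R2: longest match for 109.20.46.130 is 109.20.46.0/24 -> LAN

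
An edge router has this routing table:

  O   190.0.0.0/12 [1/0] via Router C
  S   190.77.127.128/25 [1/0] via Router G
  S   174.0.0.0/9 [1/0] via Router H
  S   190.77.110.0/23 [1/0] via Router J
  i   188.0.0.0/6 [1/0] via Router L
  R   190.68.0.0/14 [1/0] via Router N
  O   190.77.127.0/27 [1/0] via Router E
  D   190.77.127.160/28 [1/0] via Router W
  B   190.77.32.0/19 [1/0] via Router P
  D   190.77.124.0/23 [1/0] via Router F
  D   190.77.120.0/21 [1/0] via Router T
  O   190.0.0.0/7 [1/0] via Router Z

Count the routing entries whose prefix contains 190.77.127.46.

3

Prefixes containing 190.77.127.46:
  188.0.0.0/6 (188.0.0.0 - 191.255.255.255)
  190.0.0.0/7 (190.0.0.0 - 191.255.255.255)
  190.77.120.0/21 (190.77.120.0 - 190.77.127.255)
Total matching entries: 3.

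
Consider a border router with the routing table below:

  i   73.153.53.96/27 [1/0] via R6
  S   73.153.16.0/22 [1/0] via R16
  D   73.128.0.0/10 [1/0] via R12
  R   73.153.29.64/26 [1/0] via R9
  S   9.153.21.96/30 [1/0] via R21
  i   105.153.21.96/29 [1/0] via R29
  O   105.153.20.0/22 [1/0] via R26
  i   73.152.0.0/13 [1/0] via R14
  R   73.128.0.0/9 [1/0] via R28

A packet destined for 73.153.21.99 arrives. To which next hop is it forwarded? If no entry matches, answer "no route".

R14

Routes whose prefix contains 73.153.21.99:
  73.128.0.0/9 (73.128.0.0 - 73.255.255.255) -> R28
  73.128.0.0/10 (73.128.0.0 - 73.191.255.255) -> R12
  73.152.0.0/13 (73.152.0.0 - 73.159.255.255) -> R14
More-specific entries that do NOT match:
  9.153.21.96/30 (9.153.21.96 - 9.153.21.99) does not contain 73.153.21.99
  105.153.21.96/29 (105.153.21.96 - 105.153.21.103) does not contain 73.153.21.99
  73.153.53.96/27 (73.153.53.96 - 73.153.53.127) does not contain 73.153.21.99
  73.153.29.64/26 (73.153.29.64 - 73.153.29.127) does not contain 73.153.21.99
  73.153.16.0/22 (73.153.16.0 - 73.153.19.255) does not contain 73.153.21.99
  105.153.20.0/22 (105.153.20.0 - 105.153.23.255) does not contain 73.153.21.99
Longest matching prefix is /13 -> next hop R14.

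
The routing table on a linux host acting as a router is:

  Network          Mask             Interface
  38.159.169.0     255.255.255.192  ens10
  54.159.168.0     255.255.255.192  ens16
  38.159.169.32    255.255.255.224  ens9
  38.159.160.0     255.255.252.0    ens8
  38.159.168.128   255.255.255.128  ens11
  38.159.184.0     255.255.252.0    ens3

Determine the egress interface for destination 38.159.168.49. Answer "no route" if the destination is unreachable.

no route

No entry's prefix contains 38.159.168.49; there is no default route.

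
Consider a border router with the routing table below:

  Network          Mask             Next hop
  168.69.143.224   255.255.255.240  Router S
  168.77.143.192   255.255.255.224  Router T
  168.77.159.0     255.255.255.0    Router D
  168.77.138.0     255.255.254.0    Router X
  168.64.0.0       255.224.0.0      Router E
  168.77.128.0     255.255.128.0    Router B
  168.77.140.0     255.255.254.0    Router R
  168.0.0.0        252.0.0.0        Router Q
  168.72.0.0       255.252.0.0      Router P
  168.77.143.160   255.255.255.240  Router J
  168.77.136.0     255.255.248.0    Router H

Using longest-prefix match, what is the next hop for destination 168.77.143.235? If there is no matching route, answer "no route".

Routes whose prefix contains 168.77.143.235:
  168.0.0.0/6 (168.0.0.0 - 171.255.255.255) -> Router Q
  168.64.0.0/11 (168.64.0.0 - 168.95.255.255) -> Router E
  168.77.128.0/17 (168.77.128.0 - 168.77.255.255) -> Router B
  168.77.136.0/21 (168.77.136.0 - 168.77.143.255) -> Router H
More-specific entries that do NOT match:
  168.69.143.224/28 (168.69.143.224 - 168.69.143.239) does not contain 168.77.143.235
  168.77.143.160/28 (168.77.143.160 - 168.77.143.175) does not contain 168.77.143.235
  168.77.143.192/27 (168.77.143.192 - 168.77.143.223) does not contain 168.77.143.235
  168.77.159.0/24 (168.77.159.0 - 168.77.159.255) does not contain 168.77.143.235
  168.77.138.0/23 (168.77.138.0 - 168.77.139.255) does not contain 168.77.143.235
  168.77.140.0/23 (168.77.140.0 - 168.77.141.255) does not contain 168.77.143.235
Longest matching prefix is /21 -> next hop Router H.

Router H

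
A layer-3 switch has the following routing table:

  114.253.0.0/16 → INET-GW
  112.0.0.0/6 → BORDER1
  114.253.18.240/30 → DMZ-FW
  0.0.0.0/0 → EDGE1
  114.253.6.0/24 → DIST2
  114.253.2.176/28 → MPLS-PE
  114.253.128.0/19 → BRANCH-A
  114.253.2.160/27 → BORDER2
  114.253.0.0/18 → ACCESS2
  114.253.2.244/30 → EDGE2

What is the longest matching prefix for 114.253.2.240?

114.253.0.0/18

Entries matching 114.253.2.240:
  0.0.0.0/0 (default, matches everything)
  112.0.0.0/6 (112.0.0.0 - 115.255.255.255)
  114.253.0.0/16 (114.253.0.0 - 114.253.255.255)
  114.253.0.0/18 (114.253.0.0 - 114.253.63.255)
Most specific is 114.253.0.0/18.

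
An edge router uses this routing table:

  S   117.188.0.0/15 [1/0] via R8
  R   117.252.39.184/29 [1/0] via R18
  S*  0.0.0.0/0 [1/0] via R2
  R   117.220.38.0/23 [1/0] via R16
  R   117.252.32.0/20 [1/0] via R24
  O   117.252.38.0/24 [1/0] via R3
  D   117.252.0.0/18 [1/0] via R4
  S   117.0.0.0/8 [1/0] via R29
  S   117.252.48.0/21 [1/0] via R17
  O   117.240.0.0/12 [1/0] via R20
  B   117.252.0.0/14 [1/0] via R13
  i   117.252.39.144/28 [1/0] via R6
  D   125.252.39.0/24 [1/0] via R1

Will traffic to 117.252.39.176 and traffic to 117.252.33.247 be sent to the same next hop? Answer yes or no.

yes

117.252.39.176: longest match 117.252.32.0/20 -> R24
117.252.33.247: longest match 117.252.32.0/20 -> R24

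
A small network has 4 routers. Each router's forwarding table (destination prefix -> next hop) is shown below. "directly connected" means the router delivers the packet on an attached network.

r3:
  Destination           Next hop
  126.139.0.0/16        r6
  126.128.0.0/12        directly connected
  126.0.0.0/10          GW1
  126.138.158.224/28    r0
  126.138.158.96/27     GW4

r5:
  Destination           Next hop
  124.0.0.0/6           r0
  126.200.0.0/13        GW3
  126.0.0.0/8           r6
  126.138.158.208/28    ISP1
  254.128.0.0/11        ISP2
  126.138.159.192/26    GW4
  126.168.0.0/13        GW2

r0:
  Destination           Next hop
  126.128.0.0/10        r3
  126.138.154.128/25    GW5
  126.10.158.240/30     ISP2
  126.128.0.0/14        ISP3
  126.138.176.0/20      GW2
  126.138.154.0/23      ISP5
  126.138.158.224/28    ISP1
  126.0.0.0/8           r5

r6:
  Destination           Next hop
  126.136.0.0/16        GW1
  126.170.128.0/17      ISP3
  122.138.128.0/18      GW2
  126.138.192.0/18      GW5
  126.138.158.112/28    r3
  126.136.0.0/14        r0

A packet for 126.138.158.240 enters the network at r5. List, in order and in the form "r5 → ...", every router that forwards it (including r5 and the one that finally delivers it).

At r5: longest match for 126.138.158.240 is 126.0.0.0/8 -> r6
At r6: longest match for 126.138.158.240 is 126.136.0.0/14 -> r0
At r0: longest match for 126.138.158.240 is 126.128.0.0/10 -> r3
At r3: longest match for 126.138.158.240 is 126.128.0.0/12 -> directly connected

r5 → r6 → r0 → r3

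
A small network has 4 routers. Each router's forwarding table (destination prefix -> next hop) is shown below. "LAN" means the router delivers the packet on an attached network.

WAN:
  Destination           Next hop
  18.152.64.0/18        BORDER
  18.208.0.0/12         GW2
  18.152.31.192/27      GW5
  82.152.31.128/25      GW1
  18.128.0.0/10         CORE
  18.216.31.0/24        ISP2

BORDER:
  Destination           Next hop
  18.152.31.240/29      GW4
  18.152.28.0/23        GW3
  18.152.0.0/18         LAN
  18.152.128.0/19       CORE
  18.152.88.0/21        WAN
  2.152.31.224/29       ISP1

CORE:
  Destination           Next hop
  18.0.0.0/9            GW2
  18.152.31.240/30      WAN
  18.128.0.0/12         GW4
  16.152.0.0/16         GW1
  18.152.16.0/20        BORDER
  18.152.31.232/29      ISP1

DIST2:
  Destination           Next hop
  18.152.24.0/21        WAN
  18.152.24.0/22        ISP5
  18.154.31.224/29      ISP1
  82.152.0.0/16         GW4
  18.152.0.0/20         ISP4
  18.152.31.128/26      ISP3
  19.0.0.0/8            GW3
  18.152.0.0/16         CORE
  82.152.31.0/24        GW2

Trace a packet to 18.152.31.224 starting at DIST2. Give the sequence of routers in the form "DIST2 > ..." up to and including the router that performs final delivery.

DIST2 > WAN > CORE > BORDER

At DIST2: longest match for 18.152.31.224 is 18.152.24.0/21 -> WAN
At WAN: longest match for 18.152.31.224 is 18.128.0.0/10 -> CORE
At CORE: longest match for 18.152.31.224 is 18.152.16.0/20 -> BORDER
At BORDER: longest match for 18.152.31.224 is 18.152.0.0/18 -> LAN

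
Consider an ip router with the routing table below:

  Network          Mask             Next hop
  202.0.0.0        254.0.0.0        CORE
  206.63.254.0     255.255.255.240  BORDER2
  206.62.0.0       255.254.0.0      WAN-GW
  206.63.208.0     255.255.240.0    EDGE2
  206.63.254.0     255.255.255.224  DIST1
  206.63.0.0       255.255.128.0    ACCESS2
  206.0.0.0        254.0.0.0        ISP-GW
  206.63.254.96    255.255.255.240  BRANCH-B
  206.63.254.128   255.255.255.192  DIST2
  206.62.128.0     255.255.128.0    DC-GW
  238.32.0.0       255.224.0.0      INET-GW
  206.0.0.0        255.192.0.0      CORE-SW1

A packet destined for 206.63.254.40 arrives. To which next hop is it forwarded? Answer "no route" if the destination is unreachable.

Routes whose prefix contains 206.63.254.40:
  206.0.0.0/7 (206.0.0.0 - 207.255.255.255) -> ISP-GW
  206.0.0.0/10 (206.0.0.0 - 206.63.255.255) -> CORE-SW1
  206.62.0.0/15 (206.62.0.0 - 206.63.255.255) -> WAN-GW
More-specific entries that do NOT match:
  206.63.254.0/28 (206.63.254.0 - 206.63.254.15) does not contain 206.63.254.40
  206.63.254.96/28 (206.63.254.96 - 206.63.254.111) does not contain 206.63.254.40
  206.63.254.0/27 (206.63.254.0 - 206.63.254.31) does not contain 206.63.254.40
  206.63.254.128/26 (206.63.254.128 - 206.63.254.191) does not contain 206.63.254.40
  206.63.208.0/20 (206.63.208.0 - 206.63.223.255) does not contain 206.63.254.40
  206.63.0.0/17 (206.63.0.0 - 206.63.127.255) does not contain 206.63.254.40
  206.62.128.0/17 (206.62.128.0 - 206.62.255.255) does not contain 206.63.254.40
Longest matching prefix is /15 -> next hop WAN-GW.

WAN-GW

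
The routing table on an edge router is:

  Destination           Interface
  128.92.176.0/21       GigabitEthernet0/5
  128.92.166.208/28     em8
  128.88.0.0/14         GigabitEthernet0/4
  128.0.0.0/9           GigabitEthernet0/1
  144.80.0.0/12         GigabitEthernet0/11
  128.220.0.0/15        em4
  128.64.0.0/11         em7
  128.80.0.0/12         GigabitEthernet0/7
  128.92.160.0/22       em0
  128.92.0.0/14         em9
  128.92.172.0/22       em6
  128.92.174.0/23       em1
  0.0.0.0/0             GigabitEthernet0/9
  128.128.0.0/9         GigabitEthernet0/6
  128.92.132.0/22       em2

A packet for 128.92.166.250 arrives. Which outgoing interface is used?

em9

Routes whose prefix contains 128.92.166.250:
  0.0.0.0/0 (default, matches everything) -> GigabitEthernet0/9
  128.0.0.0/9 (128.0.0.0 - 128.127.255.255) -> GigabitEthernet0/1
  128.64.0.0/11 (128.64.0.0 - 128.95.255.255) -> em7
  128.80.0.0/12 (128.80.0.0 - 128.95.255.255) -> GigabitEthernet0/7
  128.92.0.0/14 (128.92.0.0 - 128.95.255.255) -> em9
More-specific entries that do NOT match:
  128.92.166.208/28 (128.92.166.208 - 128.92.166.223) does not contain 128.92.166.250
  128.92.174.0/23 (128.92.174.0 - 128.92.175.255) does not contain 128.92.166.250
  128.92.160.0/22 (128.92.160.0 - 128.92.163.255) does not contain 128.92.166.250
  128.92.172.0/22 (128.92.172.0 - 128.92.175.255) does not contain 128.92.166.250
  128.92.132.0/22 (128.92.132.0 - 128.92.135.255) does not contain 128.92.166.250
  128.92.176.0/21 (128.92.176.0 - 128.92.183.255) does not contain 128.92.166.250
  128.220.0.0/15 (128.220.0.0 - 128.221.255.255) does not contain 128.92.166.250
Longest matching prefix is /14 -> interface em9.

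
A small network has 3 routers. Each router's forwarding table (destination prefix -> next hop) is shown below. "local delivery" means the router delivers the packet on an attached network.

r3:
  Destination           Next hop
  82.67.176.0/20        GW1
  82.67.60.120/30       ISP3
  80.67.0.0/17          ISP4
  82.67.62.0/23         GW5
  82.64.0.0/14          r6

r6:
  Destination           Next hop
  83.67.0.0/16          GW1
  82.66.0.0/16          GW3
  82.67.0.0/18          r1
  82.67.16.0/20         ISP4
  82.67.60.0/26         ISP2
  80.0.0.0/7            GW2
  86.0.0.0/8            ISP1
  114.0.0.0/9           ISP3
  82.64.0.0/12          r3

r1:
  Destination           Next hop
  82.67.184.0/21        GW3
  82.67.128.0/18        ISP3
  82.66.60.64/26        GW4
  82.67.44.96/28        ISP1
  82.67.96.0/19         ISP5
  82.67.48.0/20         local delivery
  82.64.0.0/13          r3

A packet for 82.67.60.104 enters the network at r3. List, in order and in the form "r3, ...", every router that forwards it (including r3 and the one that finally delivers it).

At r3: longest match for 82.67.60.104 is 82.64.0.0/14 -> r6
At r6: longest match for 82.67.60.104 is 82.67.0.0/18 -> r1
At r1: longest match for 82.67.60.104 is 82.67.48.0/20 -> local delivery

r3, r6, r1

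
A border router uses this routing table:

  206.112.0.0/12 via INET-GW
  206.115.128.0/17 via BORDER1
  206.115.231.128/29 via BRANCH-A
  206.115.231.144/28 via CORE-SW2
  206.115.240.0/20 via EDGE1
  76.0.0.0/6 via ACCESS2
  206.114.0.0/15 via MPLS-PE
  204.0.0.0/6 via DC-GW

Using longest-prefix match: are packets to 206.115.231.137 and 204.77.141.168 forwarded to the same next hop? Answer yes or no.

206.115.231.137: longest match 206.115.128.0/17 -> BORDER1
204.77.141.168: longest match 204.0.0.0/6 -> DC-GW

no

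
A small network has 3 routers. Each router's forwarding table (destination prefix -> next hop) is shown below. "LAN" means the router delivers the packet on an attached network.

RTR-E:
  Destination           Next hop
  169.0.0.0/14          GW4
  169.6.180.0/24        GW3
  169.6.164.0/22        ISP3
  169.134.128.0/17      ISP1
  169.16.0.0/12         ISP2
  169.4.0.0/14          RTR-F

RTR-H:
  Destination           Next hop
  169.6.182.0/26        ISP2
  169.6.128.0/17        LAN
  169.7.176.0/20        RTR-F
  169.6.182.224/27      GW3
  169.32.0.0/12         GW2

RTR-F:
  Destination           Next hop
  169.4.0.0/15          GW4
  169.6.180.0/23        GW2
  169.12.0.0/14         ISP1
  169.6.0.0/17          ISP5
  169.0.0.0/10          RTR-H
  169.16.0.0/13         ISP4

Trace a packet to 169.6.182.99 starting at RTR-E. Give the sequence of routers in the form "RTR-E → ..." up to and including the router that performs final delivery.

At RTR-E: longest match for 169.6.182.99 is 169.4.0.0/14 -> RTR-F
At RTR-F: longest match for 169.6.182.99 is 169.0.0.0/10 -> RTR-H
At RTR-H: longest match for 169.6.182.99 is 169.6.128.0/17 -> LAN

RTR-E → RTR-F → RTR-H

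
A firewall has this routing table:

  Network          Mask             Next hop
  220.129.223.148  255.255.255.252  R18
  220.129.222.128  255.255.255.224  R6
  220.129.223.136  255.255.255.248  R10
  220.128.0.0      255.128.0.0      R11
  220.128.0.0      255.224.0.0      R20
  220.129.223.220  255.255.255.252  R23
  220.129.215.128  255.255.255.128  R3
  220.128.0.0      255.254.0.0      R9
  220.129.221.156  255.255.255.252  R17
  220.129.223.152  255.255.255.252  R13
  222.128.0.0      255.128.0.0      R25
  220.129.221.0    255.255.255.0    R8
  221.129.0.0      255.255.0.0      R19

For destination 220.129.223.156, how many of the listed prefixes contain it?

Prefixes containing 220.129.223.156:
  220.128.0.0/9 (220.128.0.0 - 220.255.255.255)
  220.128.0.0/11 (220.128.0.0 - 220.159.255.255)
  220.128.0.0/15 (220.128.0.0 - 220.129.255.255)
Total matching entries: 3.

3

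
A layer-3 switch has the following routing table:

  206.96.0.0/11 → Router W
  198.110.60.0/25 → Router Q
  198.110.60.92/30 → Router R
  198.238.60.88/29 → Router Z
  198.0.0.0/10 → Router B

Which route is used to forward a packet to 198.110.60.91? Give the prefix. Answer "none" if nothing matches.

Entries matching 198.110.60.91:
  198.110.60.0/25 (198.110.60.0 - 198.110.60.127)
Most specific is 198.110.60.0/25.

198.110.60.0/25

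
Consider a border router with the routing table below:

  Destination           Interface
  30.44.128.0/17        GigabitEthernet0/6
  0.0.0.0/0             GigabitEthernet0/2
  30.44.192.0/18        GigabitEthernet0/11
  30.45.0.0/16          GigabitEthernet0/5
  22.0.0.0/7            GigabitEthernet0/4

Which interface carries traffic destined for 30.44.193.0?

GigabitEthernet0/11

Routes whose prefix contains 30.44.193.0:
  0.0.0.0/0 (default, matches everything) -> GigabitEthernet0/2
  30.44.128.0/17 (30.44.128.0 - 30.44.255.255) -> GigabitEthernet0/6
  30.44.192.0/18 (30.44.192.0 - 30.44.255.255) -> GigabitEthernet0/11
Longest matching prefix is /18 -> interface GigabitEthernet0/11.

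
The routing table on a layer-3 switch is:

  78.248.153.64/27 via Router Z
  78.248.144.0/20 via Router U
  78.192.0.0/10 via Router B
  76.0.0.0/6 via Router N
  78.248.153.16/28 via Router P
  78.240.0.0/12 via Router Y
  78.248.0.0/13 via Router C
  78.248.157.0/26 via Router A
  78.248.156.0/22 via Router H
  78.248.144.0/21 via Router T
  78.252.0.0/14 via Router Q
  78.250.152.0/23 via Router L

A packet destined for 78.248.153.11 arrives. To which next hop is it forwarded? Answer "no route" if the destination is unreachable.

Router U

Routes whose prefix contains 78.248.153.11:
  76.0.0.0/6 (76.0.0.0 - 79.255.255.255) -> Router N
  78.192.0.0/10 (78.192.0.0 - 78.255.255.255) -> Router B
  78.240.0.0/12 (78.240.0.0 - 78.255.255.255) -> Router Y
  78.248.0.0/13 (78.248.0.0 - 78.255.255.255) -> Router C
  78.248.144.0/20 (78.248.144.0 - 78.248.159.255) -> Router U
More-specific entries that do NOT match:
  78.248.153.16/28 (78.248.153.16 - 78.248.153.31) does not contain 78.248.153.11
  78.248.153.64/27 (78.248.153.64 - 78.248.153.95) does not contain 78.248.153.11
  78.248.157.0/26 (78.248.157.0 - 78.248.157.63) does not contain 78.248.153.11
  78.250.152.0/23 (78.250.152.0 - 78.250.153.255) does not contain 78.248.153.11
  78.248.156.0/22 (78.248.156.0 - 78.248.159.255) does not contain 78.248.153.11
  78.248.144.0/21 (78.248.144.0 - 78.248.151.255) does not contain 78.248.153.11
Longest matching prefix is /20 -> next hop Router U.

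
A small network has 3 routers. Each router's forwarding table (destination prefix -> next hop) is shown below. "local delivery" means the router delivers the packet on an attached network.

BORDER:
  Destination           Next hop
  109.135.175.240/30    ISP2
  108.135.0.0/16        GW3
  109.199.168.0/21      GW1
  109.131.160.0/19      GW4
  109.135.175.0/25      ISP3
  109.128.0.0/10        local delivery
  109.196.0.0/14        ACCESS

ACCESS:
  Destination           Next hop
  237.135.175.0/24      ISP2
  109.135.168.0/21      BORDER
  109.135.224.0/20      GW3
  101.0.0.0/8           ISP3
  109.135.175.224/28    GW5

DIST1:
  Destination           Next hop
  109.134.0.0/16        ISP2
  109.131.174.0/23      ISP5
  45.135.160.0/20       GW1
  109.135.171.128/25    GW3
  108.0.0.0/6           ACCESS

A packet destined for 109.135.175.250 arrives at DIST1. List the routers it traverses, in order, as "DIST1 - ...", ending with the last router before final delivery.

DIST1 - ACCESS - BORDER

At DIST1: longest match for 109.135.175.250 is 108.0.0.0/6 -> ACCESS
At ACCESS: longest match for 109.135.175.250 is 109.135.168.0/21 -> BORDER
At BORDER: longest match for 109.135.175.250 is 109.128.0.0/10 -> local delivery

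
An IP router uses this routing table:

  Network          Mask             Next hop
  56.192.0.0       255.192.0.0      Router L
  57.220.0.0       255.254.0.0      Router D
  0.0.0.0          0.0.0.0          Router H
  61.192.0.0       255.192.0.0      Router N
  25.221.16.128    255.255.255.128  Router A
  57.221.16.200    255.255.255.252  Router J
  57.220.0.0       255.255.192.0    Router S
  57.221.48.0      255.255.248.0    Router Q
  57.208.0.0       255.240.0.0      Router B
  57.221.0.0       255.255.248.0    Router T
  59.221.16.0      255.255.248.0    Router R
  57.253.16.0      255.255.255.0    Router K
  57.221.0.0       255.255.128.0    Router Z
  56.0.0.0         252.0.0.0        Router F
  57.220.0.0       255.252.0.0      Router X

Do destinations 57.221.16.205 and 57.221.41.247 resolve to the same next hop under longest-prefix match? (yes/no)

yes

57.221.16.205: longest match 57.221.0.0/17 -> Router Z
57.221.41.247: longest match 57.221.0.0/17 -> Router Z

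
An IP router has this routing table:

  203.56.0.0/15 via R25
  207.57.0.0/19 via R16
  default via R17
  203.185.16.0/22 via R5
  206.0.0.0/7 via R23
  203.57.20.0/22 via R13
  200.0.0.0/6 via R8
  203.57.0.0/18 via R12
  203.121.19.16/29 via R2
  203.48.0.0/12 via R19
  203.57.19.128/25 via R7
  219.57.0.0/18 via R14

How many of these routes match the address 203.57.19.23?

Prefixes containing 203.57.19.23:
  0.0.0.0/0 (default, matches everything)
  200.0.0.0/6 (200.0.0.0 - 203.255.255.255)
  203.48.0.0/12 (203.48.0.0 - 203.63.255.255)
  203.56.0.0/15 (203.56.0.0 - 203.57.255.255)
  203.57.0.0/18 (203.57.0.0 - 203.57.63.255)
Total matching entries: 5.

5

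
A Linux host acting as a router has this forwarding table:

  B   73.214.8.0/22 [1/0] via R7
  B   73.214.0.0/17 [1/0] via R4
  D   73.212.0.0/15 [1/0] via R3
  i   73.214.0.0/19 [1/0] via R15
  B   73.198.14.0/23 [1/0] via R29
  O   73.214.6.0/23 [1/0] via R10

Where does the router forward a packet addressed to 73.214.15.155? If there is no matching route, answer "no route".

R15

Routes whose prefix contains 73.214.15.155:
  73.214.0.0/17 (73.214.0.0 - 73.214.127.255) -> R4
  73.214.0.0/19 (73.214.0.0 - 73.214.31.255) -> R15
More-specific entries that do NOT match:
  73.198.14.0/23 (73.198.14.0 - 73.198.15.255) does not contain 73.214.15.155
  73.214.6.0/23 (73.214.6.0 - 73.214.7.255) does not contain 73.214.15.155
  73.214.8.0/22 (73.214.8.0 - 73.214.11.255) does not contain 73.214.15.155
Longest matching prefix is /19 -> next hop R15.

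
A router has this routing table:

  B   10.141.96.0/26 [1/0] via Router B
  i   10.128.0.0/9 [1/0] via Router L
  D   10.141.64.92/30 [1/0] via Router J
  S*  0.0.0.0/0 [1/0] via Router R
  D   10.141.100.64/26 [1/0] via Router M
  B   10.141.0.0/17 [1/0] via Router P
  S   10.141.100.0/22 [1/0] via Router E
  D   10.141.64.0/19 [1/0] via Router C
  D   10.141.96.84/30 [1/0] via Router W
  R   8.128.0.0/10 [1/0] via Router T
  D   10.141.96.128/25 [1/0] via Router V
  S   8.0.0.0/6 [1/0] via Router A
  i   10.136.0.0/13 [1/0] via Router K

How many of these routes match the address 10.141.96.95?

Prefixes containing 10.141.96.95:
  0.0.0.0/0 (default, matches everything)
  8.0.0.0/6 (8.0.0.0 - 11.255.255.255)
  10.128.0.0/9 (10.128.0.0 - 10.255.255.255)
  10.136.0.0/13 (10.136.0.0 - 10.143.255.255)
  10.141.0.0/17 (10.141.0.0 - 10.141.127.255)
Total matching entries: 5.

5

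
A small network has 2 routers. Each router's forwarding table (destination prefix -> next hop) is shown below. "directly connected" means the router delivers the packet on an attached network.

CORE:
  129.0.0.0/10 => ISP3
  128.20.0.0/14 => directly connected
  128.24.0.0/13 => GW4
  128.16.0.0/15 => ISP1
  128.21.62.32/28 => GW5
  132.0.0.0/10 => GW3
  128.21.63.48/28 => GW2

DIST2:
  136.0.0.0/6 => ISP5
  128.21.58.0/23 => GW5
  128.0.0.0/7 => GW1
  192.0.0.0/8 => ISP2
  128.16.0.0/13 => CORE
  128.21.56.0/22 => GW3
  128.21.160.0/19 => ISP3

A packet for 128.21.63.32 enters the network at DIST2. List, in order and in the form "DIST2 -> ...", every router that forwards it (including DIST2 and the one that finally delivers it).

At DIST2: longest match for 128.21.63.32 is 128.16.0.0/13 -> CORE
At CORE: longest match for 128.21.63.32 is 128.20.0.0/14 -> directly connected

DIST2 -> CORE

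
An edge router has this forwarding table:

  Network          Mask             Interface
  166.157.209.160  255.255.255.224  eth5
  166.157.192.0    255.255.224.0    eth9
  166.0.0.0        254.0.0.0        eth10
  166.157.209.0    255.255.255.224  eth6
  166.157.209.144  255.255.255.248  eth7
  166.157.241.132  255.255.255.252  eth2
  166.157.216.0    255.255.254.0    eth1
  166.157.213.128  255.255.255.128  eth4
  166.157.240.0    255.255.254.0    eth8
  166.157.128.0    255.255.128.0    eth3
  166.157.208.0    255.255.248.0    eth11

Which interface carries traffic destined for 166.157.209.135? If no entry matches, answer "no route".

Routes whose prefix contains 166.157.209.135:
  166.0.0.0/7 (166.0.0.0 - 167.255.255.255) -> eth10
  166.157.128.0/17 (166.157.128.0 - 166.157.255.255) -> eth3
  166.157.192.0/19 (166.157.192.0 - 166.157.223.255) -> eth9
  166.157.208.0/21 (166.157.208.0 - 166.157.215.255) -> eth11
More-specific entries that do NOT match:
  166.157.241.132/30 (166.157.241.132 - 166.157.241.135) does not contain 166.157.209.135
  166.157.209.144/29 (166.157.209.144 - 166.157.209.151) does not contain 166.157.209.135
  166.157.209.160/27 (166.157.209.160 - 166.157.209.191) does not contain 166.157.209.135
  166.157.209.0/27 (166.157.209.0 - 166.157.209.31) does not contain 166.157.209.135
  166.157.213.128/25 (166.157.213.128 - 166.157.213.255) does not contain 166.157.209.135
  166.157.216.0/23 (166.157.216.0 - 166.157.217.255) does not contain 166.157.209.135
  166.157.240.0/23 (166.157.240.0 - 166.157.241.255) does not contain 166.157.209.135
Longest matching prefix is /21 -> interface eth11.

eth11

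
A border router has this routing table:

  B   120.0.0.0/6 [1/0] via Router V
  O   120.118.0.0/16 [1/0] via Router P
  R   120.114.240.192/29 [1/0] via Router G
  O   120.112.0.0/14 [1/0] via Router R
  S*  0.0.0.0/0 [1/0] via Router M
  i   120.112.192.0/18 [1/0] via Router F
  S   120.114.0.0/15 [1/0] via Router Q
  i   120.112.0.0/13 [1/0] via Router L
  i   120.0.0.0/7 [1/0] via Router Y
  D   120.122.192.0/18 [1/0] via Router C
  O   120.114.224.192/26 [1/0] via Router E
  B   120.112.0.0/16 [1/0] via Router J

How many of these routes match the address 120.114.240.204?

Prefixes containing 120.114.240.204:
  0.0.0.0/0 (default, matches everything)
  120.0.0.0/6 (120.0.0.0 - 123.255.255.255)
  120.0.0.0/7 (120.0.0.0 - 121.255.255.255)
  120.112.0.0/13 (120.112.0.0 - 120.119.255.255)
  120.112.0.0/14 (120.112.0.0 - 120.115.255.255)
  120.114.0.0/15 (120.114.0.0 - 120.115.255.255)
Total matching entries: 6.

6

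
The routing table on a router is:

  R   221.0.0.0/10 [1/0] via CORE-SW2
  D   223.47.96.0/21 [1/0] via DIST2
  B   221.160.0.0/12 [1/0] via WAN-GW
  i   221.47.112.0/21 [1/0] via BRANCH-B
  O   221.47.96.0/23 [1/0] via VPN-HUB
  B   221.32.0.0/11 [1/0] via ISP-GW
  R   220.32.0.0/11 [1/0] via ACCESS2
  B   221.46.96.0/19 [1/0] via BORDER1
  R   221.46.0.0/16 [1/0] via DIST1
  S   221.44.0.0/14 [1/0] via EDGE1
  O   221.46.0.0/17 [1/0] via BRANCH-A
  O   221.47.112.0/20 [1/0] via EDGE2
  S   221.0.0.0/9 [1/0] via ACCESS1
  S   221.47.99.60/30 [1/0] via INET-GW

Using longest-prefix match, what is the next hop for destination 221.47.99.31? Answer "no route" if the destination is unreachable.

EDGE1

Routes whose prefix contains 221.47.99.31:
  221.0.0.0/9 (221.0.0.0 - 221.127.255.255) -> ACCESS1
  221.0.0.0/10 (221.0.0.0 - 221.63.255.255) -> CORE-SW2
  221.32.0.0/11 (221.32.0.0 - 221.63.255.255) -> ISP-GW
  221.44.0.0/14 (221.44.0.0 - 221.47.255.255) -> EDGE1
More-specific entries that do NOT match:
  221.47.99.60/30 (221.47.99.60 - 221.47.99.63) does not contain 221.47.99.31
  221.47.96.0/23 (221.47.96.0 - 221.47.97.255) does not contain 221.47.99.31
  223.47.96.0/21 (223.47.96.0 - 223.47.103.255) does not contain 221.47.99.31
  221.47.112.0/21 (221.47.112.0 - 221.47.119.255) does not contain 221.47.99.31
  221.47.112.0/20 (221.47.112.0 - 221.47.127.255) does not contain 221.47.99.31
  221.46.96.0/19 (221.46.96.0 - 221.46.127.255) does not contain 221.47.99.31
  221.46.0.0/17 (221.46.0.0 - 221.46.127.255) does not contain 221.47.99.31
  221.46.0.0/16 (221.46.0.0 - 221.46.255.255) does not contain 221.47.99.31
Longest matching prefix is /14 -> next hop EDGE1.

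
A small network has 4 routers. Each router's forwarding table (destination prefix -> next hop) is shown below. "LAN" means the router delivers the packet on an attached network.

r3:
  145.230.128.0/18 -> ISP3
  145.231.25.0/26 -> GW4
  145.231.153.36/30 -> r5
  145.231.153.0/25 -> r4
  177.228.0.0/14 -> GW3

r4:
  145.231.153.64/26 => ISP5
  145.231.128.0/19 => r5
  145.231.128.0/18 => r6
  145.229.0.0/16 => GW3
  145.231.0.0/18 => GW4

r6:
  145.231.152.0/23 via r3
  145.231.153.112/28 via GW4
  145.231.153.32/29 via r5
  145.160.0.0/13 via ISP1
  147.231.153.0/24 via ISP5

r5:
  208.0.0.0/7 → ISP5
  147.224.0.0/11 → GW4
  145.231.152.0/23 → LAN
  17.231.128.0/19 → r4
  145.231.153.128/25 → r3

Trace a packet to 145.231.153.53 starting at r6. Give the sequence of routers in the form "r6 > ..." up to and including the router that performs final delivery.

r6 > r3 > r4 > r5

At r6: longest match for 145.231.153.53 is 145.231.152.0/23 -> r3
At r3: longest match for 145.231.153.53 is 145.231.153.0/25 -> r4
At r4: longest match for 145.231.153.53 is 145.231.128.0/19 -> r5
At r5: longest match for 145.231.153.53 is 145.231.152.0/23 -> LAN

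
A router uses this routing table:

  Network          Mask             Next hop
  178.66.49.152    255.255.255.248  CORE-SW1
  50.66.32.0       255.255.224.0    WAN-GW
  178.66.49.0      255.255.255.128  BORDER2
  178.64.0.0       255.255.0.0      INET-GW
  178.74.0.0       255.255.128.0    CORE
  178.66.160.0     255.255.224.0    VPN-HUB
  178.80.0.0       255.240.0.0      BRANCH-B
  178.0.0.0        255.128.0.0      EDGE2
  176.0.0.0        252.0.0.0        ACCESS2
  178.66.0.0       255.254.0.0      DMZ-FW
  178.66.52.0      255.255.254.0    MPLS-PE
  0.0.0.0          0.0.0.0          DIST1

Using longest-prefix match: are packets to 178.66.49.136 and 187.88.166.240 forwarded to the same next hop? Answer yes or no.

no

178.66.49.136: longest match 178.66.0.0/15 -> DMZ-FW
187.88.166.240: longest match 0.0.0.0/0 -> DIST1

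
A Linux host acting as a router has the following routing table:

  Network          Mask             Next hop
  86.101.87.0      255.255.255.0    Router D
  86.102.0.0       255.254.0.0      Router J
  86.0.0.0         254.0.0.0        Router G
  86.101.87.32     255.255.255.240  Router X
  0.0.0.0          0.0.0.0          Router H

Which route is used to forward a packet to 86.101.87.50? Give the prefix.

Entries matching 86.101.87.50:
  0.0.0.0/0 (default, matches everything)
  86.0.0.0/7 (86.0.0.0 - 87.255.255.255)
  86.101.87.0/24 (86.101.87.0 - 86.101.87.255)
Most specific is 86.101.87.0/24.

86.101.87.0/24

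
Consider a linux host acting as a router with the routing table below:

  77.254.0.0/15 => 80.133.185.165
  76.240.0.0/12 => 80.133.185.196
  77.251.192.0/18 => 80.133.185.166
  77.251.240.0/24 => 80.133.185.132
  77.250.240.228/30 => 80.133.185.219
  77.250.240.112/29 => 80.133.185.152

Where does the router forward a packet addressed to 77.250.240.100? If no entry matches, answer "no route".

No entry's prefix contains 77.250.240.100; there is no default route.

no route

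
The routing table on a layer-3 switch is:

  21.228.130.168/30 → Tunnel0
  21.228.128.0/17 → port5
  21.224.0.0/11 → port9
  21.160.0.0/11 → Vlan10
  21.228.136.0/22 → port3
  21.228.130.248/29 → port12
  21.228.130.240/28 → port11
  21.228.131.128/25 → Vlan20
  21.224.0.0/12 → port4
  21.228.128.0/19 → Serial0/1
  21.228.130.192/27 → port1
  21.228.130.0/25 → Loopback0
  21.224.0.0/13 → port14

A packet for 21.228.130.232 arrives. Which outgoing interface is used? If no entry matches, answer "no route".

Routes whose prefix contains 21.228.130.232:
  21.224.0.0/11 (21.224.0.0 - 21.255.255.255) -> port9
  21.224.0.0/12 (21.224.0.0 - 21.239.255.255) -> port4
  21.224.0.0/13 (21.224.0.0 - 21.231.255.255) -> port14
  21.228.128.0/17 (21.228.128.0 - 21.228.255.255) -> port5
  21.228.128.0/19 (21.228.128.0 - 21.228.159.255) -> Serial0/1
More-specific entries that do NOT match:
  21.228.130.168/30 (21.228.130.168 - 21.228.130.171) does not contain 21.228.130.232
  21.228.130.248/29 (21.228.130.248 - 21.228.130.255) does not contain 21.228.130.232
  21.228.130.240/28 (21.228.130.240 - 21.228.130.255) does not contain 21.228.130.232
  21.228.130.192/27 (21.228.130.192 - 21.228.130.223) does not contain 21.228.130.232
  21.228.131.128/25 (21.228.131.128 - 21.228.131.255) does not contain 21.228.130.232
  21.228.130.0/25 (21.228.130.0 - 21.228.130.127) does not contain 21.228.130.232
  21.228.136.0/22 (21.228.136.0 - 21.228.139.255) does not contain 21.228.130.232
Longest matching prefix is /19 -> interface Serial0/1.

Serial0/1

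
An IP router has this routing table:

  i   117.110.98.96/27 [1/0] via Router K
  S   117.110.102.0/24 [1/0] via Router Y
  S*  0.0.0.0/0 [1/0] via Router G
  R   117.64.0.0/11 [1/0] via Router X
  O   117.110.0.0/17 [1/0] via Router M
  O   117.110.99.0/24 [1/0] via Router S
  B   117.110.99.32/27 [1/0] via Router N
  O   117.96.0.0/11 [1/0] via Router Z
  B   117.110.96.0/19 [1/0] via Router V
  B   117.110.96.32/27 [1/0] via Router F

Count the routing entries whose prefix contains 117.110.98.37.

4

Prefixes containing 117.110.98.37:
  0.0.0.0/0 (default, matches everything)
  117.96.0.0/11 (117.96.0.0 - 117.127.255.255)
  117.110.0.0/17 (117.110.0.0 - 117.110.127.255)
  117.110.96.0/19 (117.110.96.0 - 117.110.127.255)
Total matching entries: 4.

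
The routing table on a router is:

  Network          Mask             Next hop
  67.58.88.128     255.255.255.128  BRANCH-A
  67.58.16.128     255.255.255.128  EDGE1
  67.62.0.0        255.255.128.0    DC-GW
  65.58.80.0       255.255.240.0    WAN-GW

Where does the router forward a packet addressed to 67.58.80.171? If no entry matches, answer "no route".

no route

No entry's prefix contains 67.58.80.171; there is no default route.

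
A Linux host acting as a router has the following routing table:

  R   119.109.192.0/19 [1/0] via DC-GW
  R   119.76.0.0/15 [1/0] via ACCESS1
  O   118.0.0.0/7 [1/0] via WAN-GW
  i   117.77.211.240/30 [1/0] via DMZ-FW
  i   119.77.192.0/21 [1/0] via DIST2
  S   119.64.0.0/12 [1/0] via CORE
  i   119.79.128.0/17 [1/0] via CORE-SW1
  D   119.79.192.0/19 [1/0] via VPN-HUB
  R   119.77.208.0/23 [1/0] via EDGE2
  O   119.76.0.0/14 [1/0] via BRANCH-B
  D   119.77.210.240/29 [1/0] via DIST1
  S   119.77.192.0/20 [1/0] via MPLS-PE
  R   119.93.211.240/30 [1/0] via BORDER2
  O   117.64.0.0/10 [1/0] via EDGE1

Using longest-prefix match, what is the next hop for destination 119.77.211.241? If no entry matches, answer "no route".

Routes whose prefix contains 119.77.211.241:
  118.0.0.0/7 (118.0.0.0 - 119.255.255.255) -> WAN-GW
  119.64.0.0/12 (119.64.0.0 - 119.79.255.255) -> CORE
  119.76.0.0/14 (119.76.0.0 - 119.79.255.255) -> BRANCH-B
  119.76.0.0/15 (119.76.0.0 - 119.77.255.255) -> ACCESS1
More-specific entries that do NOT match:
  117.77.211.240/30 (117.77.211.240 - 117.77.211.243) does not contain 119.77.211.241
  119.93.211.240/30 (119.93.211.240 - 119.93.211.243) does not contain 119.77.211.241
  119.77.210.240/29 (119.77.210.240 - 119.77.210.247) does not contain 119.77.211.241
  119.77.208.0/23 (119.77.208.0 - 119.77.209.255) does not contain 119.77.211.241
  119.77.192.0/21 (119.77.192.0 - 119.77.199.255) does not contain 119.77.211.241
  119.77.192.0/20 (119.77.192.0 - 119.77.207.255) does not contain 119.77.211.241
  119.109.192.0/19 (119.109.192.0 - 119.109.223.255) does not contain 119.77.211.241
  119.79.192.0/19 (119.79.192.0 - 119.79.223.255) does not contain 119.77.211.241
  119.79.128.0/17 (119.79.128.0 - 119.79.255.255) does not contain 119.77.211.241
Longest matching prefix is /15 -> next hop ACCESS1.

ACCESS1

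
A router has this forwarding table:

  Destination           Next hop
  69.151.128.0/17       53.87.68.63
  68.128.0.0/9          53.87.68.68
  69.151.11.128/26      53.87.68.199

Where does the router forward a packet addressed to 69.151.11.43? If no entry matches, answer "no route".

no route

No entry's prefix contains 69.151.11.43; there is no default route.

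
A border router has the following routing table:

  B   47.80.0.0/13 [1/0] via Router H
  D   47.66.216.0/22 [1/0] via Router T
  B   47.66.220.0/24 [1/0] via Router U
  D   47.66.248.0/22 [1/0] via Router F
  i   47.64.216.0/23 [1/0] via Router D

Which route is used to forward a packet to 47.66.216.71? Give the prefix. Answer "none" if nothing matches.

47.66.216.0/22

Entries matching 47.66.216.71:
  47.66.216.0/22 (47.66.216.0 - 47.66.219.255)
Most specific is 47.66.216.0/22.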